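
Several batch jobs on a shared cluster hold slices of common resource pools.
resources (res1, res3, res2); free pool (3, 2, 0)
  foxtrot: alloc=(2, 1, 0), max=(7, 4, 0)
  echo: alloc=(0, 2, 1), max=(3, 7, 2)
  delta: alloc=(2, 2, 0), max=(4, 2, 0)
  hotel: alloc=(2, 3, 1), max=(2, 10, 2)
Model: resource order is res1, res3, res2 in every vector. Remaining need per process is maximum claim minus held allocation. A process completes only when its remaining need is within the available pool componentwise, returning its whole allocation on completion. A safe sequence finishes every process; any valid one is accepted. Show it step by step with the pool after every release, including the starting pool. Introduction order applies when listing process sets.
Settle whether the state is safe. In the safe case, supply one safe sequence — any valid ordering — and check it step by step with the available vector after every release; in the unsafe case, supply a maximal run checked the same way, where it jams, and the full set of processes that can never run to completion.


The state is UNSAFE.
Key observation: res2 is the bottleneck — with delta, foxtrot done the pool holds (7, 5, 0), short of every remaining need.
The run delta, foxtrot cannot be extended any further. Walking it through:
  pool = (3, 2, 0)
  delta needs (2, 0, 0) <= (3, 2, 0) -> finishes; pool += (2, 2, 0) = (5, 4, 0)
  foxtrot needs (5, 3, 0) <= (5, 4, 0) -> finishes; pool += (2, 1, 0) = (7, 5, 0)
  echo cannot run: need (3, 5, 1) vs free (7, 5, 0) (insufficient res2)
  hotel cannot run: need (0, 7, 1) vs free (7, 5, 0) (insufficient res3 and res2)
Permanently blocked: echo and hotel.


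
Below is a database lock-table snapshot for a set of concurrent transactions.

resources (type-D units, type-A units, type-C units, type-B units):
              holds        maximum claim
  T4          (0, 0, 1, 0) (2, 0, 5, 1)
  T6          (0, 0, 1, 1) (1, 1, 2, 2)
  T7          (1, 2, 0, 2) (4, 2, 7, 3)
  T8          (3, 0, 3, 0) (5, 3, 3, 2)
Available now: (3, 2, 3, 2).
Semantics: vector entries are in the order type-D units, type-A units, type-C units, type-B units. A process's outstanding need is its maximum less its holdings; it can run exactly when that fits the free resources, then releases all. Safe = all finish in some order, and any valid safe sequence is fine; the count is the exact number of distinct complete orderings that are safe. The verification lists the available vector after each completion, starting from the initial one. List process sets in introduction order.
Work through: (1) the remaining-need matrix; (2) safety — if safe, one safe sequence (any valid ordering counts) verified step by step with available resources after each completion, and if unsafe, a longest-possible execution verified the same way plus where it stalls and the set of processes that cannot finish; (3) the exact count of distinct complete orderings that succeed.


(1) Remaining need (order type-D units, type-A units, type-C units, type-B units):
  T4: (2, 0, 4, 1)
  T6: (1, 1, 1, 1)
  T7: (3, 0, 7, 1)
  T8: (2, 3, 0, 2)
(2) UNSAFE — no complete ordering exists.
Key observation: after T6, T4 the pool peaks at (3, 2, 5, 3), and each blocked process is short somewhere: T7 on type-C units; T8 on type-A units.
A maximal execution: T6, T4 — then nothing else fits. Verifying each step:
  pool = (3, 2, 3, 2)
  run T6 (needs (1, 1, 1, 1), free (3, 2, 3, 2)); after release of (0, 0, 1, 1) the pool is (3, 2, 4, 3)
  run T4 (needs (2, 0, 4, 1), free (3, 2, 4, 3)); after release of (0, 0, 1, 0) the pool is (3, 2, 5, 3)
  T7 cannot run: need (3, 0, 7, 1) vs free (3, 2, 5, 3) (insufficient type-C units)
  T8 cannot run: need (2, 3, 0, 2) vs free (3, 2, 5, 3) (insufficient type-A units)
Processes that can never finish: T7 and T8.
(3) Precisely 0 of the possible complete orderings are safe sequences.


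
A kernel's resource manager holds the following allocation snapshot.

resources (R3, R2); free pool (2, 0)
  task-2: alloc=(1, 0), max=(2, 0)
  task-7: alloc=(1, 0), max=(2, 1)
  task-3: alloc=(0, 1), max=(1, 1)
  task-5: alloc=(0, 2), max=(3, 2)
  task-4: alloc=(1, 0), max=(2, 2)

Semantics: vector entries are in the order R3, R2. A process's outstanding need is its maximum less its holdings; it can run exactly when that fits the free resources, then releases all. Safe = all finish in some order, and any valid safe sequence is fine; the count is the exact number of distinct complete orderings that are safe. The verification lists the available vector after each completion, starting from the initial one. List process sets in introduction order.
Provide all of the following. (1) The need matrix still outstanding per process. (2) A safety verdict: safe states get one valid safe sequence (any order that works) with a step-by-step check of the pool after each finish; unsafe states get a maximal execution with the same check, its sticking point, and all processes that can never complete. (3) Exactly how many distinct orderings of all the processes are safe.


(1) Need matrix, components ordered R3, R2:
  task-2: (1, 0)
  task-7: (1, 1)
  task-3: (1, 0)
  task-5: (3, 0)
  task-4: (1, 2)
(2) SAFE, for example via the order task-2, task-5, task-7, task-4, task-3.
Key observation: the first exact fit in this order is task-5 — it needs (3, 0) with (3, 0) free, meeting a requested resource to the last unit.
Walking it through:
  pool = (2, 0)
  task-2 needs (1, 0) <= (2, 0) -> finishes; pool += (1, 0) = (3, 0)
  task-5 needs (3, 0) <= (3, 0) -> finishes; pool += (0, 2) = (3, 2)
  task-7 needs (1, 1) <= (3, 2) -> finishes; pool += (1, 0) = (4, 2)
  task-4 needs (1, 2) <= (4, 2) -> finishes; pool += (1, 0) = (5, 2)
  task-3 needs (1, 0) <= (5, 2) -> finishes; pool += (0, 1) = (5, 3)
(3) Precisely 15 of the possible complete orderings are safe sequences.


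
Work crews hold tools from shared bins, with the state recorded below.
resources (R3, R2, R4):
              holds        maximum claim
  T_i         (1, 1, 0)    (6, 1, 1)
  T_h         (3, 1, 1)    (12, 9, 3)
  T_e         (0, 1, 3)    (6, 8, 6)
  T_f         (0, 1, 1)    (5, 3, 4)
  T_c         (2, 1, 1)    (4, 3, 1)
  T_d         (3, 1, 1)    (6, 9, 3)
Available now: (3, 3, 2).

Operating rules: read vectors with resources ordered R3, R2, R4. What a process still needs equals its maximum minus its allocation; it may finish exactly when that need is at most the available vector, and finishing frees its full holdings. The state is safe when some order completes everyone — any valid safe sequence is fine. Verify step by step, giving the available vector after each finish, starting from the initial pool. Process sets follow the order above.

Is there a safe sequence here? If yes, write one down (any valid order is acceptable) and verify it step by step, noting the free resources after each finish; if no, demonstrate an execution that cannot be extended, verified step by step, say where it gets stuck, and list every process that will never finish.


UNSAFE.
Key observation: no order helps: past T_c, T_f, T_i, the free pool tops out at (6, 6, 4), below what each blocked process needs in R2.
The run T_c, T_f, T_i cannot be extended any further. Step-by-step check:
  pool = (3, 3, 2)
  run T_c (needs (2, 2, 0), free (3, 3, 2)); after release of (2, 1, 1) the pool is (5, 4, 3)
  run T_f (needs (5, 2, 3), free (5, 4, 3)); after release of (0, 1, 1) the pool is (5, 5, 4)
  run T_i (needs (5, 0, 1), free (5, 5, 4)); after release of (1, 1, 0) the pool is (6, 6, 4)
  T_h still needs (9, 8, 2) but only (6, 6, 4) is free — short on R3 and R2
  T_e still needs (6, 7, 3) but only (6, 6, 4) is free — short on R2
  T_d still needs (3, 8, 2) but only (6, 6, 4) is free — short on R2
Permanently blocked: T_h, T_e and T_d.


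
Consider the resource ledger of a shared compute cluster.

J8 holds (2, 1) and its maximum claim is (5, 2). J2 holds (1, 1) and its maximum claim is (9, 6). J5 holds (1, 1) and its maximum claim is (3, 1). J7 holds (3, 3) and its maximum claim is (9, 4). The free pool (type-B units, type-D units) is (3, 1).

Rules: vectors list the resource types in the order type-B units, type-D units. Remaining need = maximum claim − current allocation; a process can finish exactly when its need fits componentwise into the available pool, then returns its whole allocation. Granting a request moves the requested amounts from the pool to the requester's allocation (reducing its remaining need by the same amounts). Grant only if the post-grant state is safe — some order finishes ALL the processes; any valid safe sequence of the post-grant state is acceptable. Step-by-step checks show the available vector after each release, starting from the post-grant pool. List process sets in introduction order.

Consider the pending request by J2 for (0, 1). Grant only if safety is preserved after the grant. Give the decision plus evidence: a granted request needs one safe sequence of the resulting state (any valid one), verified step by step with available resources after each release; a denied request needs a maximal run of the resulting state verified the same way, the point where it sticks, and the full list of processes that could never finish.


GRANT. The post-grant state is safe; one safe sequence: J5, J8, J7, J2.
Key observation: (3, 0) free after granting still covers J5 first, and each release covers the next.
Verifying the post-grant state step by step:
  pool = (3, 0)
  J5 needs (2, 0) <= (3, 0) -> finishes; pool += (1, 1) = (4, 1)
  J8 needs (3, 1) <= (4, 1) -> finishes; pool += (2, 1) = (6, 2)
  J7 needs (6, 1) <= (6, 2) -> finishes; pool += (3, 3) = (9, 5)
  J2 needs (8, 4) <= (9, 5) -> finishes; pool += (1, 2) = (10, 7)


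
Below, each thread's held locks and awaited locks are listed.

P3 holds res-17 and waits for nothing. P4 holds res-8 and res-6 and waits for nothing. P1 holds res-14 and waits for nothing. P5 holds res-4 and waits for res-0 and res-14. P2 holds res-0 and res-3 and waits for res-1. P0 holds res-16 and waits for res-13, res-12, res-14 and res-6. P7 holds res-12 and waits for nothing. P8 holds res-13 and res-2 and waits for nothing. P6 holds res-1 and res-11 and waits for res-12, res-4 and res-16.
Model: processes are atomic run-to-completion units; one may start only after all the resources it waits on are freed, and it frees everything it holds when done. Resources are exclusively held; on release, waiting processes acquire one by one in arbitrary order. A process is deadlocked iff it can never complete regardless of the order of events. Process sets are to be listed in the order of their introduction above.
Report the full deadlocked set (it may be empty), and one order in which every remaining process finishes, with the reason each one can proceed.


Deadlocked set: P5, P2 and P6.
Key observation: the knot is the closed ring of waits P5 -> P2 -> P6 -> P5; no other process is dragged down with it.
One completion order for the rest: P3, P4, P7, P8, P1, P0.
Step-by-step check:
  P3 waits on nothing -> runs at once and releases res-17
  P4 waits on nothing -> runs at once and releases res-8 and res-6
  P7 waits on nothing -> runs at once and releases res-12
  P8 waits on nothing -> runs at once and releases res-13 and res-2
  P1 waits on nothing -> runs at once and releases res-14
  P0: everything it awaited (res-13, res-12, res-14 and res-6) is free; runs, freeing res-16


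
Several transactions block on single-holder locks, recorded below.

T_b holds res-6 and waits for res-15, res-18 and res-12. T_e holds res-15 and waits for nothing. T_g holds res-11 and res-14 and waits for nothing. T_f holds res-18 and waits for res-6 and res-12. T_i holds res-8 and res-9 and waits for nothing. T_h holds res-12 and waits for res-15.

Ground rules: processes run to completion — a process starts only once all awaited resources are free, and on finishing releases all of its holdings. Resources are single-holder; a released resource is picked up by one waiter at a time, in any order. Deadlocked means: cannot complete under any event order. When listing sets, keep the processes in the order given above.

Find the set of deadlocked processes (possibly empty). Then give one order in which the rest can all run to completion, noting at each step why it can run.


Deadlocked set: T_b and T_f.
Key observation: the cycle T_b -> T_f -> T_b can never break — each member waits on the next; no other process is dragged down with it.
A valid finishing order for the others: T_g, T_i, T_e, T_h.
Check, step by step:
  T_g waits on nothing -> runs at once and releases res-11 and res-14
  T_i waits on nothing -> runs at once and releases res-8 and res-9
  T_e waits on nothing -> runs at once and releases res-15
  T_h waits on res-15 — all released -> runs and releases res-12


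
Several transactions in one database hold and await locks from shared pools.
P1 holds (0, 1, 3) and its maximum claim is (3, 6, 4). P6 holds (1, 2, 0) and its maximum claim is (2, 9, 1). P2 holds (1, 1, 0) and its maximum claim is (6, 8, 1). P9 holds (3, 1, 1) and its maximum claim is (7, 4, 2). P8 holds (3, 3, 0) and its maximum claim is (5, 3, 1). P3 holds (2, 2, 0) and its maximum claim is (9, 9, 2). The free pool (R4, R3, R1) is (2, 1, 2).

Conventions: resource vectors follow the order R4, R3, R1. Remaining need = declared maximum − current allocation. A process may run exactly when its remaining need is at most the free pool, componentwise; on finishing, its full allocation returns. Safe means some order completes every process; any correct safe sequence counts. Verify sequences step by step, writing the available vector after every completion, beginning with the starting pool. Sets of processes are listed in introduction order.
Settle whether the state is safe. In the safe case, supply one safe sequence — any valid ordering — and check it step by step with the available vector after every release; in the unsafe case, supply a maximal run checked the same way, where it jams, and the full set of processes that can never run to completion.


UNSAFE — no complete ordering exists.
Key observation: the wall is R3: completing P8, P9, P1 brings the pool only to (8, 6, 6), and all the rest need more.
Going as far as possible: P8, P9, P1; after that, nothing fits. Check, step by step:
  pool = (2, 1, 2)
  run P8 (needs (2, 0, 1), free (2, 1, 2)); after release of (3, 3, 0) the pool is (5, 4, 2)
  run P9 (needs (4, 3, 1), free (5, 4, 2)); after release of (3, 1, 1) the pool is (8, 5, 3)
  run P1 (needs (3, 5, 1), free (8, 5, 3)); after release of (0, 1, 3) the pool is (8, 6, 6)
  blocked: P6 wants (1, 7, 1), pool (8, 6, 6) — not enough R3
  blocked: P2 wants (5, 7, 1), pool (8, 6, 6) — not enough R3
  blocked: P3 wants (7, 7, 2), pool (8, 6, 6) — not enough R3
Never able to finish: P6, P2 and P3.


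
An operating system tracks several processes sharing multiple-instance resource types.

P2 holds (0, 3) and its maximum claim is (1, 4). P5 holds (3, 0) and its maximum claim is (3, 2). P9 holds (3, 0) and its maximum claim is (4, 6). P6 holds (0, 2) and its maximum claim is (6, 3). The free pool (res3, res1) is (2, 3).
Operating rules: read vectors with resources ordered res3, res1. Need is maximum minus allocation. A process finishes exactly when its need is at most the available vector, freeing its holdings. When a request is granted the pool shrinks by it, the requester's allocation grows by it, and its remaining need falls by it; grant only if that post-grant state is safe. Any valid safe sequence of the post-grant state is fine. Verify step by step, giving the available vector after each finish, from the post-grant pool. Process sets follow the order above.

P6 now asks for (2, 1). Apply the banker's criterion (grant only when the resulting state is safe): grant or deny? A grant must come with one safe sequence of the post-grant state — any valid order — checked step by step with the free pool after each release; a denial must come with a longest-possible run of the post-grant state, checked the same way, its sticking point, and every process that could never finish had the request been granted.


DENY. Granting would leave the state unsafe.
Key observation: after P5, P2 the pool peaks at (3, 5), and each blocked process is short somewhere: P9 on res1; P6 on res3.
After a pretend grant, a maximal execution: P5, P2 — then nothing else fits. Walking it through:
  pool = (0, 2)
  run P5 (needs (0, 2), free (0, 2)); after release of (3, 0) the pool is (3, 2)
  run P2 (needs (1, 1), free (3, 2)); after release of (0, 3) the pool is (3, 5)
  blocked: P9 wants (1, 6), pool (3, 5) — not enough res1
  blocked: P6 wants (4, 0), pool (3, 5) — not enough res3
Post-grant, the permanently blocked set is P9 and P6.


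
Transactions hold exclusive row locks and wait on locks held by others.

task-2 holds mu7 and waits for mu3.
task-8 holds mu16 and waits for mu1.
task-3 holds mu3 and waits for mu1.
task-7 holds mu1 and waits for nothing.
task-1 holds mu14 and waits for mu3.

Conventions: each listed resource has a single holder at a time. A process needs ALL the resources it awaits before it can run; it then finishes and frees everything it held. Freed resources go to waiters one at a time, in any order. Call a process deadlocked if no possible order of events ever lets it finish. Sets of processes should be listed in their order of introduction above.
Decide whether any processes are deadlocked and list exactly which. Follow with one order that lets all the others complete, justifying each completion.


Nothing here is deadlocked.
Key observation: all waits point, directly or indirectly, at processes that can finish, so nothing is permanently blocked.
The rest can finish in the order task-7, task-3, task-2, task-8, task-1.
Verifying each step:
  task-7: no waits; runs immediately, freeing mu1
  task-3 waits on mu1 — all released -> runs and releases mu3
  task-2 waits on mu3 — all released -> runs and releases mu7
  task-8 waits on mu1 — all released -> runs and releases mu16
  task-1 waits on mu3 — all released -> runs and releases mu14


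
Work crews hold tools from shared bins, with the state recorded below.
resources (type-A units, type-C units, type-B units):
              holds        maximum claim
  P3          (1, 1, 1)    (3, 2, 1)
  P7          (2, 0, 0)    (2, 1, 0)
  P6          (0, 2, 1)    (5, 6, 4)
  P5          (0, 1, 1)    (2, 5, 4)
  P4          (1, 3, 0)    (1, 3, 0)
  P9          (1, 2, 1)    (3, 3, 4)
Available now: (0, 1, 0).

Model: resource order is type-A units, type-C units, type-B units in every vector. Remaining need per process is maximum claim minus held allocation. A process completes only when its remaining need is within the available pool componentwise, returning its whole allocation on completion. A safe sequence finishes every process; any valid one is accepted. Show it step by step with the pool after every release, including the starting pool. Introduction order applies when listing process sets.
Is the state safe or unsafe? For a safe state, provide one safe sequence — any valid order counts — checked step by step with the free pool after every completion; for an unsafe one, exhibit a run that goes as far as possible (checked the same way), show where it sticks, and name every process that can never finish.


UNSAFE.
Key observation: even finishing P4, P7, P3 leaves just (4, 5, 1) free — too little type-B units for any of the remaining processes.
Going as far as possible: P4, P7, P3; after that, nothing fits. Check, step by step:
  pool = (0, 1, 0)
  P4: need (0, 0, 0) fits (0, 1, 0); releases (1, 3, 0), pool now (1, 4, 0)
  P7: need (0, 1, 0) fits (1, 4, 0); releases (2, 0, 0), pool now (3, 4, 0)
  P3: need (2, 1, 0) fits (3, 4, 0); releases (1, 1, 1), pool now (4, 5, 1)
  P6 still needs (5, 4, 3) but only (4, 5, 1) is free — short on type-A units and type-B units
  P5 still needs (2, 4, 3) but only (4, 5, 1) is free — short on type-B units
  P9 still needs (2, 1, 3) but only (4, 5, 1) is free — short on type-B units
Processes that can never finish: P6, P5 and P9.


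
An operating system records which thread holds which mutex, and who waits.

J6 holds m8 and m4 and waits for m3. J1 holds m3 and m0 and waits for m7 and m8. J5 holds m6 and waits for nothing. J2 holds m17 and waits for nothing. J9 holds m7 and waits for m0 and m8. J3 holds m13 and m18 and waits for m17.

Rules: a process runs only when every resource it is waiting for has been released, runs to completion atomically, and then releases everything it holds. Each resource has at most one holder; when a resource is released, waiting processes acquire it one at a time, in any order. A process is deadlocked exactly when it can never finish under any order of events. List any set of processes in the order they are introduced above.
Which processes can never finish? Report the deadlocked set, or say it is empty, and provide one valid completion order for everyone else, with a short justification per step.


The deadlocked set is J6, J1 and J9.
Key observation: the cycle J6 -> J1 -> J6 can never break — each member waits on the next; J9 is caught in further circular waits.
One completion order for the rest: J5, J2, J3.
Check, step by step:
  run J5 (it waits on nothing); releases m6
  run J2 (it waits on nothing); releases m17
  J3: everything it awaited (m17) is free; runs, freeing m13 and m18


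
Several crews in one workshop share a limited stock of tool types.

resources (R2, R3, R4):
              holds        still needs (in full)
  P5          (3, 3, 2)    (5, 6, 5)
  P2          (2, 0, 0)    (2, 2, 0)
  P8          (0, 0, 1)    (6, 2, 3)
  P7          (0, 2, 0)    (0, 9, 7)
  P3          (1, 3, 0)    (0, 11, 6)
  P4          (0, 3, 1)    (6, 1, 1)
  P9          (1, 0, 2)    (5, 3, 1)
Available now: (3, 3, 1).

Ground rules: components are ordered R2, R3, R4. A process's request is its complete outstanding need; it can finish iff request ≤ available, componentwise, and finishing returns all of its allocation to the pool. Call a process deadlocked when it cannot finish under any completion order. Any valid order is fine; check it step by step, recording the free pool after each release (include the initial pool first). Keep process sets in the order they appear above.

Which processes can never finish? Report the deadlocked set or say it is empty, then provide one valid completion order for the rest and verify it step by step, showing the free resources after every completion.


Nothing here is deadlocked.
Key observation: starting with P2, each completion frees enough for the next — no one is permanently blocked.
One completion order for the rest: P2, P9, P4, P8, P5, P7, P3. Walking it through:
  pool = (3, 3, 1)
  run P2 (needs (2, 2, 0), free (3, 3, 1)); after release of (2, 0, 0) the pool is (5, 3, 1)
  run P9 (needs (5, 3, 1), free (5, 3, 1)); after release of (1, 0, 2) the pool is (6, 3, 3)
  run P4 (needs (6, 1, 1), free (6, 3, 3)); after release of (0, 3, 1) the pool is (6, 6, 4)
  run P8 (needs (6, 2, 3), free (6, 6, 4)); after release of (0, 0, 1) the pool is (6, 6, 5)
  run P5 (needs (5, 6, 5), free (6, 6, 5)); after release of (3, 3, 2) the pool is (9, 9, 7)
  run P7 (needs (0, 9, 7), free (9, 9, 7)); after release of (0, 2, 0) the pool is (9, 11, 7)
  run P3 (needs (0, 11, 6), free (9, 11, 7)); after release of (1, 3, 0) the pool is (10, 14, 7)


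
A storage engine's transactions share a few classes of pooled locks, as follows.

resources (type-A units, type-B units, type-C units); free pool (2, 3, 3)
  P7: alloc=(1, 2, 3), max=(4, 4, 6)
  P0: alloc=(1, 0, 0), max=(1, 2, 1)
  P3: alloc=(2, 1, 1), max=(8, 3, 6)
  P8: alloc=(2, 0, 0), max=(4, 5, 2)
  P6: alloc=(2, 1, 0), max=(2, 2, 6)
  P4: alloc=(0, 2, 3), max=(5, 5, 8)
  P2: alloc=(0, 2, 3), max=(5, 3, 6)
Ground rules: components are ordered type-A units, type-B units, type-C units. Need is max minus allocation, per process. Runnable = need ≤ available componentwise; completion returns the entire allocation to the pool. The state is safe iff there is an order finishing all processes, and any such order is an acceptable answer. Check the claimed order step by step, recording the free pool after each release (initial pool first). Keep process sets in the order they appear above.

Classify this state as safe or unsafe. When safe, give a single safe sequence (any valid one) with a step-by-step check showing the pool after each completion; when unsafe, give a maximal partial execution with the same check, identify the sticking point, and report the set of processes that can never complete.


SAFE — a valid safe sequence is P0, P7, P6, P4, P3, P8, P2.
Key observation: reading the order forward, P7 is the first process whose need (3, 2, 3) meets the free pool (3, 3, 3) exactly on a resource it requests.
Check, step by step:
  pool = (2, 3, 3)
  run P0 (needs (0, 2, 1), free (2, 3, 3)); after release of (1, 0, 0) the pool is (3, 3, 3)
  run P7 (needs (3, 2, 3), free (3, 3, 3)); after release of (1, 2, 3) the pool is (4, 5, 6)
  run P6 (needs (0, 1, 6), free (4, 5, 6)); after release of (2, 1, 0) the pool is (6, 6, 6)
  run P4 (needs (5, 3, 5), free (6, 6, 6)); after release of (0, 2, 3) the pool is (6, 8, 9)
  run P3 (needs (6, 2, 5), free (6, 8, 9)); after release of (2, 1, 1) the pool is (8, 9, 10)
  run P8 (needs (2, 5, 2), free (8, 9, 10)); after release of (2, 0, 0) the pool is (10, 9, 10)
  run P2 (needs (5, 1, 3), free (10, 9, 10)); after release of (0, 2, 3) the pool is (10, 11, 13)


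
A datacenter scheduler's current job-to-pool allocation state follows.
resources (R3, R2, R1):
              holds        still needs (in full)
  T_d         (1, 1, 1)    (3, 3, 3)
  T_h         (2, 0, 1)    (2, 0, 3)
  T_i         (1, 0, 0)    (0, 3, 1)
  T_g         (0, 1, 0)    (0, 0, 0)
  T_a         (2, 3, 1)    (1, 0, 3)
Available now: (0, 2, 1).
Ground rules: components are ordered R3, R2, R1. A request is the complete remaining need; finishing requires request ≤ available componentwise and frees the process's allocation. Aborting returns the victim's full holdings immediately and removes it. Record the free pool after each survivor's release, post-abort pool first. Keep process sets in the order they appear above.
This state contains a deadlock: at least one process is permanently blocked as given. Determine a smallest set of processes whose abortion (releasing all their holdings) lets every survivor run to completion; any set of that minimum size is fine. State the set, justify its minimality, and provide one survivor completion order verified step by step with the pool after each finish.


Minimum abort set: T_d and T_h.
Key observation: before aborting T_d and T_h, T_a was permanently blocked — no order could ever run it; afterwards it completes at step 1.
Minimality, checking each single-abort alternative: T_d alone leaves T_h blocked (short on R1); T_h alone leaves T_d blocked (short on R1); T_i alone leaves T_d blocked (short on R3 and R1); T_g alone leaves T_d blocked (short on R3 and R1); T_a alone leaves T_d blocked (short on R1).
One survivor order: T_a, T_i, T_g. Check, step by step (post-abort pool first):
  pool = (3, 3, 3)
  run T_a (needs (1, 0, 3), free (3, 3, 3)); after release of (2, 3, 1) the pool is (5, 6, 4)
  run T_i (needs (0, 3, 1), free (5, 6, 4)); after release of (1, 0, 0) the pool is (6, 6, 4)
  run T_g (needs (0, 0, 0), free (6, 6, 4)); after release of (0, 1, 0) the pool is (6, 7, 4)


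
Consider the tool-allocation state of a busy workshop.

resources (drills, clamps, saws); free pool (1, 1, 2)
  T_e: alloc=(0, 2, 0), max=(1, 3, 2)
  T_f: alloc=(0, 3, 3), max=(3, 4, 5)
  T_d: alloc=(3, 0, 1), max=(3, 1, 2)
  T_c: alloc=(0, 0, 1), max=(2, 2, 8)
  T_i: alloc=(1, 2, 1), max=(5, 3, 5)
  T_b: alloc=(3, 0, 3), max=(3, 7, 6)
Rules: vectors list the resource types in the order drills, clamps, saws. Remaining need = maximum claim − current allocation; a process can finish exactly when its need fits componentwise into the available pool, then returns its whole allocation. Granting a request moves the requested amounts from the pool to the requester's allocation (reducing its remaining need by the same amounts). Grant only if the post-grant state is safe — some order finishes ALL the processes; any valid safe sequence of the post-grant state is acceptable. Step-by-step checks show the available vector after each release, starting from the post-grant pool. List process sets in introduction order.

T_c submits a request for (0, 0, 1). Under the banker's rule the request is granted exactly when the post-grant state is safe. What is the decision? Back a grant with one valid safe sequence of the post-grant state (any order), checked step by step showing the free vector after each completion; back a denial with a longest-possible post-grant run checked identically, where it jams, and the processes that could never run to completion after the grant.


GRANT — the state after the grant stays safe, e.g. via T_d, T_f, T_i, T_e, T_c, T_b.
Key observation: after the grant the pool drops to (1, 1, 1), which still lets T_d finish first and unwind the rest.
Verifying the post-grant state step by step:
  pool = (1, 1, 1)
  T_d needs (0, 1, 1) <= (1, 1, 1) -> finishes; pool += (3, 0, 1) = (4, 1, 2)
  T_f needs (3, 1, 2) <= (4, 1, 2) -> finishes; pool += (0, 3, 3) = (4, 4, 5)
  T_i needs (4, 1, 4) <= (4, 4, 5) -> finishes; pool += (1, 2, 1) = (5, 6, 6)
  T_e needs (1, 1, 2) <= (5, 6, 6) -> finishes; pool += (0, 2, 0) = (5, 8, 6)
  T_c needs (2, 2, 6) <= (5, 8, 6) -> finishes; pool += (0, 0, 2) = (5, 8, 8)
  T_b needs (0, 7, 3) <= (5, 8, 8) -> finishes; pool += (3, 0, 3) = (8, 8, 11)


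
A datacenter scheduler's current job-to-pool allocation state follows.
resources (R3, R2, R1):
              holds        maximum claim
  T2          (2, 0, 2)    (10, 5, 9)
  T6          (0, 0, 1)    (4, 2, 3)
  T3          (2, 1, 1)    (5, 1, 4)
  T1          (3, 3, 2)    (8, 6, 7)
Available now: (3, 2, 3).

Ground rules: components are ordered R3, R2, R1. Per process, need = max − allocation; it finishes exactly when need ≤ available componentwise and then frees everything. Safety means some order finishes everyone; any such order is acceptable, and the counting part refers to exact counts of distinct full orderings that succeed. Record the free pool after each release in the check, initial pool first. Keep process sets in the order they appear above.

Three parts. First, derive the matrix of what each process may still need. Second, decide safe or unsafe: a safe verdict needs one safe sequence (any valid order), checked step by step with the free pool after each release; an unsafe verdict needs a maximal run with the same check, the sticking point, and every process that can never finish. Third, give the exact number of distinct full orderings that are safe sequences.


(1) Remaining need (order R3, R2, R1):
  T2: (8, 5, 7)
  T6: (4, 2, 2)
  T3: (3, 0, 3)
  T1: (5, 3, 5)
(2) SAFE — a valid safe sequence is T3, T6, T1, T2.
Key observation: at T3 the run first touches a limit — (3, 0, 3) against (3, 2, 3), exact on a resource it actually requests.
Step-by-step check:
  pool = (3, 2, 3)
  run T3 (needs (3, 0, 3), free (3, 2, 3)); after release of (2, 1, 1) the pool is (5, 3, 4)
  run T6 (needs (4, 2, 2), free (5, 3, 4)); after release of (0, 0, 1) the pool is (5, 3, 5)
  run T1 (needs (5, 3, 5), free (5, 3, 5)); after release of (3, 3, 2) the pool is (8, 6, 7)
  run T2 (needs (8, 5, 7), free (8, 6, 7)); after release of (2, 0, 2) the pool is (10, 6, 9)
(3) Exactly 1 of the possible complete orderings is a safe sequence.


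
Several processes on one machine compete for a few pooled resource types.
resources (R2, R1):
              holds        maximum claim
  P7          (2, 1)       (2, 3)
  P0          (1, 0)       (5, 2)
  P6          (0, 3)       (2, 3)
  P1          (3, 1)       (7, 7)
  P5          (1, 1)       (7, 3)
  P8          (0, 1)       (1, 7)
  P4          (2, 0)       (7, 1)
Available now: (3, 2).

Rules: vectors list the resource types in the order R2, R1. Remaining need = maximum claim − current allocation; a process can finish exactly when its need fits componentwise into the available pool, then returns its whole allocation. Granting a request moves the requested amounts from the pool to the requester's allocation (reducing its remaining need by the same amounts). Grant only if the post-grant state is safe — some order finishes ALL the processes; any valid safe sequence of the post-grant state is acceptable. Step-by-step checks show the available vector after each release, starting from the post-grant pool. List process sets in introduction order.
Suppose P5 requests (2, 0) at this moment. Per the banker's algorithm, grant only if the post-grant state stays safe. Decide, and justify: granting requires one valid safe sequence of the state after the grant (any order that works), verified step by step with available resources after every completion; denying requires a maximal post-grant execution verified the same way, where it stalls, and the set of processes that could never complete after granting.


DENY. Granting would leave the state unsafe.
Key observation: after P7, P6, P8 complete, (3, 7) is the best the pool ever gets, yet each leftover process wants more R2.
On the post-grant state, P7, P6, P8 is a maximal run — nothing extends it. Step-by-step check:
  pool = (1, 2)
  P7 needs (0, 2) <= (1, 2) -> finishes; pool += (2, 1) = (3, 3)
  P6 needs (2, 0) <= (3, 3) -> finishes; pool += (0, 3) = (3, 6)
  P8 needs (1, 6) <= (3, 6) -> finishes; pool += (0, 1) = (3, 7)
  blocked: P0 wants (4, 2), pool (3, 7) — not enough R2
  blocked: P1 wants (4, 6), pool (3, 7) — not enough R2
  blocked: P5 wants (4, 2), pool (3, 7) — not enough R2
  blocked: P4 wants (5, 1), pool (3, 7) — not enough R2
Post-grant, the permanently blocked set is P0, P1, P5 and P4.


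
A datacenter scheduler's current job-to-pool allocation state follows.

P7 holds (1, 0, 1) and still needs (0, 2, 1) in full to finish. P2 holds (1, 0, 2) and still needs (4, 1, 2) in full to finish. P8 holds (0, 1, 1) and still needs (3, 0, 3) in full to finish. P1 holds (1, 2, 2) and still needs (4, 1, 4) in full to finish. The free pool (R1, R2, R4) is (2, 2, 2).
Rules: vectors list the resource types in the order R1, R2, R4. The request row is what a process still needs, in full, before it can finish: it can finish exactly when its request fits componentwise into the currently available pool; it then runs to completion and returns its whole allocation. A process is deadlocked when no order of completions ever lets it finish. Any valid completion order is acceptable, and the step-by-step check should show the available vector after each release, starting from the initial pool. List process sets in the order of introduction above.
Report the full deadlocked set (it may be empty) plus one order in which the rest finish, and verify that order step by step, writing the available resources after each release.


Deadlocked: P2 and P1.
Key observation: even finishing P7, P8 leaves just (3, 3, 4) free — too little R1 for any of the remaining processes.
One completion order for the rest: P7, P8. Step-by-step check:
  pool = (2, 2, 2)
  run P7 (needs (0, 2, 1), free (2, 2, 2)); after release of (1, 0, 1) the pool is (3, 2, 3)
  run P8 (needs (3, 0, 3), free (3, 2, 3)); after release of (0, 1, 1) the pool is (3, 3, 4)
None of the blocked processes ever fits:
  blocked: P2 wants (4, 1, 2), pool (3, 3, 4) — not enough R1
  blocked: P1 wants (4, 1, 4), pool (3, 3, 4) — not enough R1


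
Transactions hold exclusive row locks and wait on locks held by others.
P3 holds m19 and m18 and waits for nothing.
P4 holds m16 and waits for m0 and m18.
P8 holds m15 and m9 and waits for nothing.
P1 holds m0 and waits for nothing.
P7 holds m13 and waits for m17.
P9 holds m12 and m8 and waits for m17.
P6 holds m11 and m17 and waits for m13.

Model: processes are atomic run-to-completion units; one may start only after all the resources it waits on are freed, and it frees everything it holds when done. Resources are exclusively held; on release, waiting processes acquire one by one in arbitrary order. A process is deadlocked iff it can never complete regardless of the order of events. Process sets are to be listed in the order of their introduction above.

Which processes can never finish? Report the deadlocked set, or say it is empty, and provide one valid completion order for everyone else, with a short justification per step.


Deadlocked set: P7, P9 and P6.
Key observation: along P7 -> P6 -> P7, each member waits on what the next one holds — a deadlock; P9 waits into the deadlock from upstream.
The rest can finish in the order P1, P3, P8, P4.
Verifying each step:
  P1 waits on nothing -> runs at once and releases m0
  P3 waits on nothing -> runs at once and releases m19 and m18
  P8 waits on nothing -> runs at once and releases m15 and m9
  P4 waits on m0 and m18 — all released -> runs and releases m16


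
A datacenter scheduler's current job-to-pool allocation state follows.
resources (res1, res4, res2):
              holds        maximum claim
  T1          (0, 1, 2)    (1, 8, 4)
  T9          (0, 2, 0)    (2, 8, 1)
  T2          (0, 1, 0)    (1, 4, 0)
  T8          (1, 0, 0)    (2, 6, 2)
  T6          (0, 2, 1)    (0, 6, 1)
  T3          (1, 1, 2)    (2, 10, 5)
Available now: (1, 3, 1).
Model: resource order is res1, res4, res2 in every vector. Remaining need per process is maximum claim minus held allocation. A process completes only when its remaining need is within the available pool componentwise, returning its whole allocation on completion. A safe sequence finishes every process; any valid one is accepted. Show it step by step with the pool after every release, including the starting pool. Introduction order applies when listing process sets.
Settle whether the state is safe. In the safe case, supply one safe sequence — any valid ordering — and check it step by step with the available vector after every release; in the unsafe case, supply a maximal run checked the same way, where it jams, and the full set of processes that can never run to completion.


SAFE. One safe sequence: T2, T6, T8, T9, T1, T3.
Key observation: reading the order forward, T2 is the first process whose need (1, 3, 0) meets the free pool (1, 3, 1) exactly on a resource it requests.
Check, step by step:
  pool = (1, 3, 1)
  run T2 (needs (1, 3, 0), free (1, 3, 1)); after release of (0, 1, 0) the pool is (1, 4, 1)
  run T6 (needs (0, 4, 0), free (1, 4, 1)); after release of (0, 2, 1) the pool is (1, 6, 2)
  run T8 (needs (1, 6, 2), free (1, 6, 2)); after release of (1, 0, 0) the pool is (2, 6, 2)
  run T9 (needs (2, 6, 1), free (2, 6, 2)); after release of (0, 2, 0) the pool is (2, 8, 2)
  run T1 (needs (1, 7, 2), free (2, 8, 2)); after release of (0, 1, 2) the pool is (2, 9, 4)
  run T3 (needs (1, 9, 3), free (2, 9, 4)); after release of (1, 1, 2) the pool is (3, 10, 6)


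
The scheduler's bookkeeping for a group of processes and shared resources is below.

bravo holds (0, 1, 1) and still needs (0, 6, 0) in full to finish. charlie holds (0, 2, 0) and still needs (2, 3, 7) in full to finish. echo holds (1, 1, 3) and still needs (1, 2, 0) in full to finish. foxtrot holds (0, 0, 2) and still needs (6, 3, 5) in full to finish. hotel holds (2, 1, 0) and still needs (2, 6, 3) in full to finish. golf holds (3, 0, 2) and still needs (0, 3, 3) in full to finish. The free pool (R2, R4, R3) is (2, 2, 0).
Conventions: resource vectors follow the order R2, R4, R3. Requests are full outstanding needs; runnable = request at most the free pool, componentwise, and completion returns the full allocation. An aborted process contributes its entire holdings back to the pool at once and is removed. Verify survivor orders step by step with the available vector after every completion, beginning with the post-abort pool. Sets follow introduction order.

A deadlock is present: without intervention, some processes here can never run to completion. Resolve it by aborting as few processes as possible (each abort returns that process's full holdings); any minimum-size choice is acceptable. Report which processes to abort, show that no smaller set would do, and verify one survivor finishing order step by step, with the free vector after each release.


Minimum abort set: hotel.
Key observation: the returned (2, 1, 0) from hotel is what brings bravo — unrunnable before, under any order — into play at step 5.
No smaller set exists: with zero aborts the deadlock remains.
One survivor order: echo, golf, foxtrot, charlie, bravo. Walking it through (post-abort pool first):
  pool = (4, 3, 0)
  echo: need (1, 2, 0) fits (4, 3, 0); releases (1, 1, 3), pool now (5, 4, 3)
  golf: need (0, 3, 3) fits (5, 4, 3); releases (3, 0, 2), pool now (8, 4, 5)
  foxtrot: need (6, 3, 5) fits (8, 4, 5); releases (0, 0, 2), pool now (8, 4, 7)
  charlie: need (2, 3, 7) fits (8, 4, 7); releases (0, 2, 0), pool now (8, 6, 7)
  bravo: need (0, 6, 0) fits (8, 6, 7); releases (0, 1, 1), pool now (8, 7, 8)
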